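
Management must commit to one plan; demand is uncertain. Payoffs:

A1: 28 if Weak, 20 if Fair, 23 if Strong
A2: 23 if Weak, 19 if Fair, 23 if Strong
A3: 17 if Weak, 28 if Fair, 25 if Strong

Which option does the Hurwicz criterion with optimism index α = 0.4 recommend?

A1

A1: 0.4·28 + 0.6·20 = 23.2
A2: 0.4·23 + 0.6·19 = 20.6
A3: 0.4·28 + 0.6·17 = 21.4
Highest Hurwicz score = 23.2 → A1.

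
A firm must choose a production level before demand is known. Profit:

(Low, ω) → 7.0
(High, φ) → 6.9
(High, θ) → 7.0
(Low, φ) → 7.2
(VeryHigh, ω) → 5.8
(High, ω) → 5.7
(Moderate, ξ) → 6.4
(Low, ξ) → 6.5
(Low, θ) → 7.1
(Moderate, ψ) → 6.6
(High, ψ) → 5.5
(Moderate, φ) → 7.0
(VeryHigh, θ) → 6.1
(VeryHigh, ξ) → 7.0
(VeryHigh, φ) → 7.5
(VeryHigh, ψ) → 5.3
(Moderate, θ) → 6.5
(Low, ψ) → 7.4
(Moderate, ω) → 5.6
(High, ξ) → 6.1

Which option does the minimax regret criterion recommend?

Low

Column bests: θ=7.1, φ=7.5, ψ=7.4, ω=7.0, ξ=7.0.
Low regrets: 0.0, 0.3, 0.0, 0.0, 0.5 → max 0.5
Moderate regrets: 0.6, 0.5, 0.8, 1.4, 0.6 → max 1.4
High regrets: 0.1, 0.6, 1.9, 1.3, 0.9 → max 1.9
VeryHigh regrets: 1.0, 0.0, 2.1, 1.2, 0.0 → max 2.1
Smallest max regret = 0.5 → Low.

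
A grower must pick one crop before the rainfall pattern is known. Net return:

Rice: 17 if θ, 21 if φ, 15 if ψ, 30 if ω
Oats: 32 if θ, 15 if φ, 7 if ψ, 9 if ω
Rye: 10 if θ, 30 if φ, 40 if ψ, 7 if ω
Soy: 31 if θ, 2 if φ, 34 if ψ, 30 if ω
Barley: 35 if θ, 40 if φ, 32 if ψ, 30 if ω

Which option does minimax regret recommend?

Column bests: θ=35, φ=40, ψ=40, ω=30.
Rice regrets: 18, 19, 25, 0 → max 25
Oats regrets: 3, 25, 33, 21 → max 33
Rye regrets: 25, 10, 0, 23 → max 25
Soy regrets: 4, 38, 6, 0 → max 38
Barley regrets: 0, 0, 8, 0 → max 8
Smallest max regret = 8 → Barley.

Barley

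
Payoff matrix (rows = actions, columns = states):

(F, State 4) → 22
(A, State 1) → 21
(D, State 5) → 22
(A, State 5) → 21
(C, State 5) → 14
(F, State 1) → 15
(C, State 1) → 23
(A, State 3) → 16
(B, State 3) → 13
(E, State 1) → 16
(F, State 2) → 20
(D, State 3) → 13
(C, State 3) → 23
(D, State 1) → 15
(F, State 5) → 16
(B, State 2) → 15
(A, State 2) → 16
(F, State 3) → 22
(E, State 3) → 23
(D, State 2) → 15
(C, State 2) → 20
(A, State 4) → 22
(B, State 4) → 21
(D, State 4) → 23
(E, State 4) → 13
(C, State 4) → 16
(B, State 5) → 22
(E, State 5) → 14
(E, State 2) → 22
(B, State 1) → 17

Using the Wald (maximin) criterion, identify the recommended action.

A

Row minima: A=16, B=13, C=14, D=13, E=13, F=15
Best worst-case = 16 → A.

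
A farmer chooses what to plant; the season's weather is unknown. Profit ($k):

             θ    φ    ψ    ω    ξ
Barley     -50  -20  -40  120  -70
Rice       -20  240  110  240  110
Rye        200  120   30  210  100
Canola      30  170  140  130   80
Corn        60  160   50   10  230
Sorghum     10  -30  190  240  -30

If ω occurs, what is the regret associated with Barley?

120

Best payoff under ω is 240.
Regret = 240 − 120 = 120.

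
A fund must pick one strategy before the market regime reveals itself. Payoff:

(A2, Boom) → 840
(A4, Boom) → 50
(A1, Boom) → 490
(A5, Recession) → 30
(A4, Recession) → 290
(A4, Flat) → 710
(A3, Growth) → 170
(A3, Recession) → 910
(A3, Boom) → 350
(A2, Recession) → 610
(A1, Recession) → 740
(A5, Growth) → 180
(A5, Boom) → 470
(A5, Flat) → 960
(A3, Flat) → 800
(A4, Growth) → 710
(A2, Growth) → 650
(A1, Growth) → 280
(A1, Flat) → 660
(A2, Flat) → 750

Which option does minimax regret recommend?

Column bests: Recession=910, Flat=960, Growth=710, Boom=840.
A1 regrets: 170, 300, 430, 350 → max 430
A2 regrets: 300, 210, 60, 0 → max 300
A3 regrets: 0, 160, 540, 490 → max 540
A4 regrets: 620, 250, 0, 790 → max 790
A5 regrets: 880, 0, 530, 370 → max 880
Smallest max regret = 300 → A2.

A2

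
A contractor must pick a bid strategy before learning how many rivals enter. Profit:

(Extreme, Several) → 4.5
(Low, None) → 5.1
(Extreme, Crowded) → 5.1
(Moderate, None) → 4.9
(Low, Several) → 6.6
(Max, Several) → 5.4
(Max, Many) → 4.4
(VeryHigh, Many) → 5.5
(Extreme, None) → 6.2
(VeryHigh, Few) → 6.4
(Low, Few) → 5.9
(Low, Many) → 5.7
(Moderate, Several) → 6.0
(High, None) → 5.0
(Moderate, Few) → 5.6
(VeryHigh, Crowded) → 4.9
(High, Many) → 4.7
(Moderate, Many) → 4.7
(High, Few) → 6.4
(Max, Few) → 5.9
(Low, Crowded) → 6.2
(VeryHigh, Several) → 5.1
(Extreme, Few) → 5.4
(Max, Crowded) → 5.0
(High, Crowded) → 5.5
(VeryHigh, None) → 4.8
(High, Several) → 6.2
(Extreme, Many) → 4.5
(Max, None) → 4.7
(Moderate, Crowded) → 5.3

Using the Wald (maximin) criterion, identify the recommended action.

Low

Row minima: Low=5.1, Moderate=4.7, High=4.7, VeryHigh=4.8, Extreme=4.5, Max=4.4
Best worst-case = 5.1 → Low.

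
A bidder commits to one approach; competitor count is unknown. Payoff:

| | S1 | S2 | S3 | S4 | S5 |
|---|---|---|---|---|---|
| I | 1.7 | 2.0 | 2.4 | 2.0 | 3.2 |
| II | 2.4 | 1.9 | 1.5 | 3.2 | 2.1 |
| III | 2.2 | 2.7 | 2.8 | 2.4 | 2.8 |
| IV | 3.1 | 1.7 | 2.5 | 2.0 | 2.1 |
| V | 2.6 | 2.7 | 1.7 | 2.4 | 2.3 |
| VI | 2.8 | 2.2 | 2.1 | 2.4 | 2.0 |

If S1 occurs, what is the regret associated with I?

1.4

Best payoff under S1 is 3.1.
Regret = 3.1 − 1.7 = 1.4.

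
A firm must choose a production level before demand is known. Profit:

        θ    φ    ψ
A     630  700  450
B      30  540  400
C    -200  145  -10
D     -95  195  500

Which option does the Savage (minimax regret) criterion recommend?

Column bests: θ=630, φ=700, ψ=500.
A regrets: 0, 0, 50 → max 50
B regrets: 600, 160, 100 → max 600
C regrets: 830, 555, 510 → max 830
D regrets: 725, 505, 0 → max 725
Smallest max regret = 50 → A.

A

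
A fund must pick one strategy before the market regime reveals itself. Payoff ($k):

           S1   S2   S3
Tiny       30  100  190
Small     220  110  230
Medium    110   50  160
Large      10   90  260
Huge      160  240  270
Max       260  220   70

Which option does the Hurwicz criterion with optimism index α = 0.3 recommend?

Huge

Tiny: 0.3·190 + 0.7·30 = 78
Small: 0.3·230 + 0.7·110 = 146
Medium: 0.3·160 + 0.7·50 = 83
Large: 0.3·260 + 0.7·10 = 85
Huge: 0.3·270 + 0.7·160 = 193
Max: 0.3·260 + 0.7·70 = 127
Highest Hurwicz score = 193 → Huge.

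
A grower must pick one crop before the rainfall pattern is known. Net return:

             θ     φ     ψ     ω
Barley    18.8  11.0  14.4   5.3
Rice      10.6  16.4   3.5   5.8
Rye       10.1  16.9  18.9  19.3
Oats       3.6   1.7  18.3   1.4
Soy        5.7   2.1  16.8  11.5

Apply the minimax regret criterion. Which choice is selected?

Rye

Column bests: θ=18.8, φ=16.9, ψ=18.9, ω=19.3.
Barley regrets: 0.0, 5.9, 4.5, 14.0 → max 14.0
Rice regrets: 8.2, 0.5, 15.4, 13.5 → max 15.4
Rye regrets: 8.7, 0.0, 0.0, 0.0 → max 8.7
Oats regrets: 15.2, 15.2, 0.6, 17.9 → max 17.9
Soy regrets: 13.1, 14.8, 2.1, 7.8 → max 14.8
Smallest max regret = 8.7 → Rye.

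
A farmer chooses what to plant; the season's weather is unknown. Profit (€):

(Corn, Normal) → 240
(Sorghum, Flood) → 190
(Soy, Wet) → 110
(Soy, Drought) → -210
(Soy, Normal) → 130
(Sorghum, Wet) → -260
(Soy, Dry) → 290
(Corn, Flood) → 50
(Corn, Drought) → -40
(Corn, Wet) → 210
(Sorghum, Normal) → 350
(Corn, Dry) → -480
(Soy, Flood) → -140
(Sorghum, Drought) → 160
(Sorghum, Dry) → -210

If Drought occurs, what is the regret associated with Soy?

Best payoff under Drought is 160.
Regret = 160 − (-210) = 370.

370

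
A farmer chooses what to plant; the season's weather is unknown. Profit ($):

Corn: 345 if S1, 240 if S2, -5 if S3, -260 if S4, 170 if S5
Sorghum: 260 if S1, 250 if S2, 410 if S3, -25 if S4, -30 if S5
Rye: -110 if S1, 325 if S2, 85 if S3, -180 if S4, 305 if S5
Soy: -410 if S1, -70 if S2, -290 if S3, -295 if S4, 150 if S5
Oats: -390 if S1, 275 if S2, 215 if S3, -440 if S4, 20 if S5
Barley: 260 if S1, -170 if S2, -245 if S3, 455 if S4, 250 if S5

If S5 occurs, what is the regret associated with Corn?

135

Best payoff under S5 is 305.
Regret = 305 − 170 = 135.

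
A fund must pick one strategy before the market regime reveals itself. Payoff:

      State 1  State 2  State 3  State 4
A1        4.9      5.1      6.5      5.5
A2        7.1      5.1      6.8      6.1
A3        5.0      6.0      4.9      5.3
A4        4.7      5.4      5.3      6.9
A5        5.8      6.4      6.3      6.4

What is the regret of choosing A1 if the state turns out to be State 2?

1.3

Best payoff under State 2 is 6.4.
Regret = 6.4 − 5.1 = 1.3.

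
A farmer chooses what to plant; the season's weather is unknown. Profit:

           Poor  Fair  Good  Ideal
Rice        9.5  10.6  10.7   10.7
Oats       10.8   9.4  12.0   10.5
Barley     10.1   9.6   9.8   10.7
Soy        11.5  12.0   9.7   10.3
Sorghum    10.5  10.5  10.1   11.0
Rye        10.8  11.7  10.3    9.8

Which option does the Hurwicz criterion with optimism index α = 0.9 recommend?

Rice: 0.9·10.7 + 0.1·9.5 = 10.58
Oats: 0.9·12.0 + 0.1·9.4 = 11.74
Barley: 0.9·10.7 + 0.1·9.6 = 10.59
Soy: 0.9·12.0 + 0.1·9.7 = 11.77
Sorghum: 0.9·11.0 + 0.1·10.1 = 10.91
Rye: 0.9·11.7 + 0.1·9.8 = 11.51
Highest Hurwicz score = 11.77 → Soy.

Soy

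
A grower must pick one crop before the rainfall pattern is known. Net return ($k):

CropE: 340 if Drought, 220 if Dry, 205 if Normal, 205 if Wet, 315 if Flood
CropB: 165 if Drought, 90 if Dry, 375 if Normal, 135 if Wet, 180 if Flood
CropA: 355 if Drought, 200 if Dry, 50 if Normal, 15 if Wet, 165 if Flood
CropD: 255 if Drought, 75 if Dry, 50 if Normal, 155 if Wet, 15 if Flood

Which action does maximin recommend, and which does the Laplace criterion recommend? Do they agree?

Row minima: CropE=205, CropB=90, CropA=15, CropD=15
Best worst-case = 205 → CropE.
Row averages: CropE=257, CropB=189, CropA=157, CropD=110
Highest average = 257 → CropE.

maximin → CropE; laplace → CropE (agree)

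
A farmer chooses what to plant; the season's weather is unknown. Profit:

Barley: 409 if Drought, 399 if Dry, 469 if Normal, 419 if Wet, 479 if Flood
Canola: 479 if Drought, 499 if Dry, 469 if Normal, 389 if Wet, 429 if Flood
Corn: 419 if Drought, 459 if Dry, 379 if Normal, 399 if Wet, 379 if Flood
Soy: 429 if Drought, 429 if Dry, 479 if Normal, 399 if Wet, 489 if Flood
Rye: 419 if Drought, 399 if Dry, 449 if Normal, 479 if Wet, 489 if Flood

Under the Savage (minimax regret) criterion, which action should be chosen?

Column bests: Drought=479, Dry=499, Normal=479, Wet=479, Flood=489.
Barley regrets: 70, 100, 10, 60, 10 → max 100
Canola regrets: 0, 0, 10, 90, 60 → max 90
Corn regrets: 60, 40, 100, 80, 110 → max 110
Soy regrets: 50, 70, 0, 80, 0 → max 80
Rye regrets: 60, 100, 30, 0, 0 → max 100
Smallest max regret = 80 → Soy.

Soy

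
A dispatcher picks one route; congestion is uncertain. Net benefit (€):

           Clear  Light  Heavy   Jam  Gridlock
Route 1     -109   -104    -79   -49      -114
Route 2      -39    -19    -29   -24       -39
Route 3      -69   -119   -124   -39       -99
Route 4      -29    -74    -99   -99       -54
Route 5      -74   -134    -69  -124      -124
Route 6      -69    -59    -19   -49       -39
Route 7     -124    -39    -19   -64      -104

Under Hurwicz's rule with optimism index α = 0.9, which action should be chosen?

Route 1: 0.9·(-49) + 0.1·(-114) = -55.5
Route 2: 0.9·(-19) + 0.1·(-39) = -21
Route 3: 0.9·(-39) + 0.1·(-124) = -47.5
Route 4: 0.9·(-29) + 0.1·(-99) = -36
Route 5: 0.9·(-69) + 0.1·(-134) = -75.5
Route 6: 0.9·(-19) + 0.1·(-69) = -24
Route 7: 0.9·(-19) + 0.1·(-124) = -29.5
Highest Hurwicz score = -21 → Route 2.

Route 2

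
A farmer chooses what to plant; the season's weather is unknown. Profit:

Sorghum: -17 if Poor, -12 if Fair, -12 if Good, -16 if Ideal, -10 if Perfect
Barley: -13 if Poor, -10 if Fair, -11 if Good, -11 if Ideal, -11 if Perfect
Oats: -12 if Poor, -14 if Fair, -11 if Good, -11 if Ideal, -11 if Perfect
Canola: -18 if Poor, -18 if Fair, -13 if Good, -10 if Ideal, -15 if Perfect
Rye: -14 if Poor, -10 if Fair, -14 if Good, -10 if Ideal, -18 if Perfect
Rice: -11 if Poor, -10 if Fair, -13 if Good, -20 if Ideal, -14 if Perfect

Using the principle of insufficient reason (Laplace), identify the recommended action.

Barley

Row averages: Sorghum=-13.4, Barley=-11.2, Oats=-11.8, Canola=-14.8, Rye=-13.2, Rice=-13.6
Highest average = -11.2 → Barley.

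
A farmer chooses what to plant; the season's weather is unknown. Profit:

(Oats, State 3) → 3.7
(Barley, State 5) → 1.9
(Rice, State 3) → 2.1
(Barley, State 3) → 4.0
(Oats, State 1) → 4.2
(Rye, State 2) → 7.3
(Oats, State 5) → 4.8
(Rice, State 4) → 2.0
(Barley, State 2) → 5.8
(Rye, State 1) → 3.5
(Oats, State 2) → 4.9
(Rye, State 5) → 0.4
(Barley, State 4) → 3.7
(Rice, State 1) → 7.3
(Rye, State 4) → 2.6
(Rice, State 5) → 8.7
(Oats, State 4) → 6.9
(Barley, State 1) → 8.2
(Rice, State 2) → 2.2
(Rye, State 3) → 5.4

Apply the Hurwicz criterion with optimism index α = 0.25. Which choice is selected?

Barley: 0.25·8.2 + 0.75·1.9 = 3.475
Rice: 0.25·8.7 + 0.75·2.0 = 3.675
Rye: 0.25·7.3 + 0.75·0.4 = 2.125
Oats: 0.25·6.9 + 0.75·3.7 = 4.5
Highest Hurwicz score = 4.5 → Oats.

Oats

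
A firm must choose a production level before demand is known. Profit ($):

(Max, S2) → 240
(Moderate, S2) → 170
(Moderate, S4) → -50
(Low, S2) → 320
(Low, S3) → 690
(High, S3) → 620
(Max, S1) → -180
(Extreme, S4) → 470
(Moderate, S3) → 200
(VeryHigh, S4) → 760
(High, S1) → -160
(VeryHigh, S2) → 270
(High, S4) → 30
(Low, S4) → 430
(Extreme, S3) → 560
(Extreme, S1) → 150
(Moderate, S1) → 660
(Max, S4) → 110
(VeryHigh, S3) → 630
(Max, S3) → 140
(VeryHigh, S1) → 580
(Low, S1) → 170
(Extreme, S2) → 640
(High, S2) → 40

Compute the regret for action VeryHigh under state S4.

Best payoff under S4 is 760.
Regret = 760 − 760 = 0.

0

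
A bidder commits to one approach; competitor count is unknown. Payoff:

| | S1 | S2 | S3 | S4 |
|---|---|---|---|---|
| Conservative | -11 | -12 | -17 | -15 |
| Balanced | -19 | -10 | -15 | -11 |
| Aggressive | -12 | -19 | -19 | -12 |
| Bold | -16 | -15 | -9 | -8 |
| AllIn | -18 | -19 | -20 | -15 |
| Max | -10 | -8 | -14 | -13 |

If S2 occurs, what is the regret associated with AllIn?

11

Best payoff under S2 is -8.
Regret = -8 − (-19) = 11.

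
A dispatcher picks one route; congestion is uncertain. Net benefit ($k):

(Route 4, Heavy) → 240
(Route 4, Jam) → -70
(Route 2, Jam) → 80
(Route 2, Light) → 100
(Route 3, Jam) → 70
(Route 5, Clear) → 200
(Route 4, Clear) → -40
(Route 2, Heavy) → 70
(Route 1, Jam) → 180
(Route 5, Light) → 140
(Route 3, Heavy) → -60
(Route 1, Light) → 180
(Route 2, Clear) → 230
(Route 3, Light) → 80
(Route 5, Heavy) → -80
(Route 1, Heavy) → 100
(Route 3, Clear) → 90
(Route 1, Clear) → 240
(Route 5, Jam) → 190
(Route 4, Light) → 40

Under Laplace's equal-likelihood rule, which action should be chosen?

Route 1

Row averages: Route 1=175, Route 2=120, Route 3=45, Route 4=42.5, Route 5=112.5
Highest average = 175 → Route 1.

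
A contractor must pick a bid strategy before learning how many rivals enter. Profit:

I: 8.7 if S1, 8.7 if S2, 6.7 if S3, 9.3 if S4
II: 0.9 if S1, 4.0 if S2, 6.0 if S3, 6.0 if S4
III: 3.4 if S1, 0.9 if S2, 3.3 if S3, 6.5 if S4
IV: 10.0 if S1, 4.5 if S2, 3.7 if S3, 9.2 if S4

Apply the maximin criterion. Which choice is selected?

Row minima: I=6.7, II=0.9, III=0.9, IV=3.7
Best worst-case = 6.7 → I.

I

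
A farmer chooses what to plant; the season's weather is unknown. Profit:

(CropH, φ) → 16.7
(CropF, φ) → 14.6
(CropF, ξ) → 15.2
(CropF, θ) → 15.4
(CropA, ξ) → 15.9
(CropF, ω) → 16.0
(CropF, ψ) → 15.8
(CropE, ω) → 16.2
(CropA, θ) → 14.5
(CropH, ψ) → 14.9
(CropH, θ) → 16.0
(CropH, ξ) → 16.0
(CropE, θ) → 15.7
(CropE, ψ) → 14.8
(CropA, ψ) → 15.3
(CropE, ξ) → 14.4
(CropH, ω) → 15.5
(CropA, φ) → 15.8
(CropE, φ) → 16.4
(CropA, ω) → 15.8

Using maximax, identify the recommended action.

Row maxima: CropA=15.9, CropF=16.0, CropE=16.4, CropH=16.7
Best best-case = 16.7 → CropH.

CropH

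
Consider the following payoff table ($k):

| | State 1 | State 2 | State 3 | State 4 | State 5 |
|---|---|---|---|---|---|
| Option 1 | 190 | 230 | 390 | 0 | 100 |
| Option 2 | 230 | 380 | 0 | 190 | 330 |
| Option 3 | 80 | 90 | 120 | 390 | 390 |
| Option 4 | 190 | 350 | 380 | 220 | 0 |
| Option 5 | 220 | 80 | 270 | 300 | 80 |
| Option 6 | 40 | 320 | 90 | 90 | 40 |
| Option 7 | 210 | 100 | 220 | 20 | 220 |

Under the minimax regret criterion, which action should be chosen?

Column bests: State 1=230, State 2=380, State 3=390, State 4=390, State 5=390.
Option 1 regrets: 40, 150, 0, 390, 290 → max 390
Option 2 regrets: 0, 0, 390, 200, 60 → max 390
Option 3 regrets: 150, 290, 270, 0, 0 → max 290
Option 4 regrets: 40, 30, 10, 170, 390 → max 390
Option 5 regrets: 10, 300, 120, 90, 310 → max 310
Option 6 regrets: 190, 60, 300, 300, 350 → max 350
Option 7 regrets: 20, 280, 170, 370, 170 → max 370
Smallest max regret = 290 → Option 3.

Option 3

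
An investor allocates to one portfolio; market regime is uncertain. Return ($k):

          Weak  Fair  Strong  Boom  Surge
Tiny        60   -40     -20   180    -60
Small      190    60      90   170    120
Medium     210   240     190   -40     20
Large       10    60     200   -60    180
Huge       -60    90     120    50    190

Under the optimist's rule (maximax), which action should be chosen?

Row maxima: Tiny=180, Small=190, Medium=240, Large=200, Huge=190
Best best-case = 240 → Medium.

Medium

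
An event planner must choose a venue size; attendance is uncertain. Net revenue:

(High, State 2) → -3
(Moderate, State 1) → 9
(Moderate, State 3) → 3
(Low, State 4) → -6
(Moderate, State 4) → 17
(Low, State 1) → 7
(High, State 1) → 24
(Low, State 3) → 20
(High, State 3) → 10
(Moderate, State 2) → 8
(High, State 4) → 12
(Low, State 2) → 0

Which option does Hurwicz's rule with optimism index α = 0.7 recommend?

High

Low: 0.7·20 + 0.3·(-6) = 12.2
Moderate: 0.7·17 + 0.3·3 = 12.8
High: 0.7·24 + 0.3·(-3) = 15.9
Highest Hurwicz score = 15.9 → High.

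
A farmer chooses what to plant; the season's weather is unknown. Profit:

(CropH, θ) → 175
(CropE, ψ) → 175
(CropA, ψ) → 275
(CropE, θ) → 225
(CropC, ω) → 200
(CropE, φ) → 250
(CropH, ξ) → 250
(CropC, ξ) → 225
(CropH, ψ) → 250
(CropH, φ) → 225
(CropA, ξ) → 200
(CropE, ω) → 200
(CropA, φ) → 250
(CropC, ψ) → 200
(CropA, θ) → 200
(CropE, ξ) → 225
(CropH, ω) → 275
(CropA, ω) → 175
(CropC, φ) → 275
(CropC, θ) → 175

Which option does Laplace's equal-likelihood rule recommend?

CropH

Row averages: CropA=220, CropC=215, CropH=235, CropE=215
Highest average = 235 → CropH.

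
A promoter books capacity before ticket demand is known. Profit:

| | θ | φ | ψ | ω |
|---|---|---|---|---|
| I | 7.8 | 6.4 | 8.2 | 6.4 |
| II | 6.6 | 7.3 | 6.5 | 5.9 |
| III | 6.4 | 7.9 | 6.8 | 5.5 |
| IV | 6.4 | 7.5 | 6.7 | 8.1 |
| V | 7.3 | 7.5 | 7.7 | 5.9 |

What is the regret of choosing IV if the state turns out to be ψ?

Best payoff under ψ is 8.2.
Regret = 8.2 − 6.7 = 1.5.

1.5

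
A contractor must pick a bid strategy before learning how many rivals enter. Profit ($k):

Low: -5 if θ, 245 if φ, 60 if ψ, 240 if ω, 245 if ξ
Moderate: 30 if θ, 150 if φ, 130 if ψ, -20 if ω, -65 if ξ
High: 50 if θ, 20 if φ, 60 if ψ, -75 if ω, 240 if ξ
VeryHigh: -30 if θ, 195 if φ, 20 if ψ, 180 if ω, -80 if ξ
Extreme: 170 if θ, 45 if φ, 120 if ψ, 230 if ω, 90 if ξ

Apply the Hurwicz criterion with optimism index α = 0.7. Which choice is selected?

Extreme

Low: 0.7·245 + 0.3·(-5) = 170
Moderate: 0.7·150 + 0.3·(-65) = 85.5
High: 0.7·240 + 0.3·(-75) = 145.5
VeryHigh: 0.7·195 + 0.3·(-80) = 112.5
Extreme: 0.7·230 + 0.3·45 = 174.5
Highest Hurwicz score = 174.5 → Extreme.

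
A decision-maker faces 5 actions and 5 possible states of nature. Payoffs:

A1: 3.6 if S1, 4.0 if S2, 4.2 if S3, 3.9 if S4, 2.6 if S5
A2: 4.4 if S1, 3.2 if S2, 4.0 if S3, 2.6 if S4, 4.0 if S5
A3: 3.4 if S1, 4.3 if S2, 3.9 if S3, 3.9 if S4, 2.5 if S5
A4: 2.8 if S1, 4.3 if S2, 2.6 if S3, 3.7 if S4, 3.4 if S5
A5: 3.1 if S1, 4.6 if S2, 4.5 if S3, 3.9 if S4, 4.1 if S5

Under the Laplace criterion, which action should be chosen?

A5

Row averages: A1=3.66, A2=3.64, A3=3.6, A4=3.36, A5=4.04
Highest average = 4.04 → A5.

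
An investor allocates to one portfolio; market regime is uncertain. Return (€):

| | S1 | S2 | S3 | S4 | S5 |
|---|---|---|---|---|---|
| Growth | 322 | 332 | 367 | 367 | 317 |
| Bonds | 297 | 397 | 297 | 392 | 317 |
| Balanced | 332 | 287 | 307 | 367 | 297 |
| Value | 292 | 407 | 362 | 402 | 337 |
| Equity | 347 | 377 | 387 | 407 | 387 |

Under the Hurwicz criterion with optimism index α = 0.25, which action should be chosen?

Equity

Growth: 0.25·367 + 0.75·317 = 329.5
Bonds: 0.25·397 + 0.75·297 = 322
Balanced: 0.25·367 + 0.75·287 = 307
Value: 0.25·407 + 0.75·292 = 320.75
Equity: 0.25·407 + 0.75·347 = 362
Highest Hurwicz score = 362 → Equity.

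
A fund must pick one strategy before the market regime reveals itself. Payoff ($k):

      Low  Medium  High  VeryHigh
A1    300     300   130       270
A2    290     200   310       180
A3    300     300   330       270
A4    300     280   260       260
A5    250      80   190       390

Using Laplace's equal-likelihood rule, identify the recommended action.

A3

Row averages: A1=250, A2=245, A3=300, A4=275, A5=227.5
Highest average = 300 → A3.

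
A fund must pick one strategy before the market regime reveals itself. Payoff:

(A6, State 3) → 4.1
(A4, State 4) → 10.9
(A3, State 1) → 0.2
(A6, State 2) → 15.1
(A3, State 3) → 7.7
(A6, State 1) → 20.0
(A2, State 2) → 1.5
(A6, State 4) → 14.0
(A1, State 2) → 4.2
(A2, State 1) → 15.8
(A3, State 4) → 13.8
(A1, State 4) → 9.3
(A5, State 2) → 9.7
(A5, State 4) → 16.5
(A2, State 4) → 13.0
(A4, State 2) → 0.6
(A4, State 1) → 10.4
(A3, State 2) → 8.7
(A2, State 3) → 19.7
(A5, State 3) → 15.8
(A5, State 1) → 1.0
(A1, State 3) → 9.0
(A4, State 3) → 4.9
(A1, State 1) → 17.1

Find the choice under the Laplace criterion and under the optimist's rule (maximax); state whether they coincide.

Row averages: A1=9.9, A2=12.5, A3=7.6, A4=6.7, A5=10.75, A6=13.3
Highest average = 13.3 → A6.
Row maxima: A1=17.1, A2=19.7, A3=13.8, A4=10.9, A5=16.5, A6=20.0
Best best-case = 20.0 → A6.

laplace → A6; maximax → A6 (agree)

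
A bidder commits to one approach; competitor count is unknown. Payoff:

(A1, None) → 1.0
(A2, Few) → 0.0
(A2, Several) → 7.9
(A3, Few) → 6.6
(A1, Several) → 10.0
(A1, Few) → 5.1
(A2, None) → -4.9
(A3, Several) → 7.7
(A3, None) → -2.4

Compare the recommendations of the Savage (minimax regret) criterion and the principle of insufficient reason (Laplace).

minimax regret → A1; laplace → A1 (agree)

Column bests: None=1.0, Few=6.6, Several=10.0.
A1 regrets: 0.0, 1.5, 0.0 → max 1.5
A2 regrets: 5.9, 6.6, 2.1 → max 6.6
A3 regrets: 3.4, 0.0, 2.3 → max 3.4
Smallest max regret = 1.5 → A1.
Row averages: A1=161/30, A2=1, A3=119/30
Highest average = 161/30 → A1.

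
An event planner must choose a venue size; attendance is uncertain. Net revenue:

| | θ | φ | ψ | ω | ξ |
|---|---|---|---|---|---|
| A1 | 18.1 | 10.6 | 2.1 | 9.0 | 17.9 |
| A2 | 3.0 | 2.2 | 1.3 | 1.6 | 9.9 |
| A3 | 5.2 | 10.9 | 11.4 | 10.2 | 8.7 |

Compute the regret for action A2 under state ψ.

10.1

Best payoff under ψ is 11.4.
Regret = 11.4 − 1.3 = 10.1.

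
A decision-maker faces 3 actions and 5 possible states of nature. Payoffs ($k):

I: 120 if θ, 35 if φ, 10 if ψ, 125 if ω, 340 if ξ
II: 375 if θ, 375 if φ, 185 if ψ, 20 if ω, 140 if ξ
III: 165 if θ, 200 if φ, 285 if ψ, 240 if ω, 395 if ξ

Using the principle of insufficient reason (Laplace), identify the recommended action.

III

Row averages: I=126, II=219, III=257
Highest average = 257 → III.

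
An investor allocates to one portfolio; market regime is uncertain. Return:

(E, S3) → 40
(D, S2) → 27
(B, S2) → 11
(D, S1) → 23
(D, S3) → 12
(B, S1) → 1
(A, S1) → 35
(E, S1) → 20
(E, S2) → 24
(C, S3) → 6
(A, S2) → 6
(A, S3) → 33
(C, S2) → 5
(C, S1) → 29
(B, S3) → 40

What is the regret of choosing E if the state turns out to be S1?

15

Best payoff under S1 is 35.
Regret = 35 − 20 = 15.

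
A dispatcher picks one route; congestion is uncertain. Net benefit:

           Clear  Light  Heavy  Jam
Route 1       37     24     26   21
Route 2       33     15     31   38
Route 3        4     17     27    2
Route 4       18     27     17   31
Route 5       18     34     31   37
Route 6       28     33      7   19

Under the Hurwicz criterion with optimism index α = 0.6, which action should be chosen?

Route 1: 0.6·37 + 0.4·21 = 30.6
Route 2: 0.6·38 + 0.4·15 = 28.8
Route 3: 0.6·27 + 0.4·2 = 17
Route 4: 0.6·31 + 0.4·17 = 25.4
Route 5: 0.6·37 + 0.4·18 = 29.4
Route 6: 0.6·33 + 0.4·7 = 22.6
Highest Hurwicz score = 30.6 → Route 1.

Route 1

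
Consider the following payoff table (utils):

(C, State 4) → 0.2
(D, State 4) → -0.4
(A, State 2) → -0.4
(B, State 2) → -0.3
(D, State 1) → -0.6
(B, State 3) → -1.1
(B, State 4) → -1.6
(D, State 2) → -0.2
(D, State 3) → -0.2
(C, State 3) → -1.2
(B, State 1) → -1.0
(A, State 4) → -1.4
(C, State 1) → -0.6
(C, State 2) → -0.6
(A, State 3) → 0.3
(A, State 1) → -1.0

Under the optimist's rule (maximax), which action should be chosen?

Row maxima: A=0.3, B=-0.3, C=0.2, D=-0.2
Best best-case = 0.3 → A.

A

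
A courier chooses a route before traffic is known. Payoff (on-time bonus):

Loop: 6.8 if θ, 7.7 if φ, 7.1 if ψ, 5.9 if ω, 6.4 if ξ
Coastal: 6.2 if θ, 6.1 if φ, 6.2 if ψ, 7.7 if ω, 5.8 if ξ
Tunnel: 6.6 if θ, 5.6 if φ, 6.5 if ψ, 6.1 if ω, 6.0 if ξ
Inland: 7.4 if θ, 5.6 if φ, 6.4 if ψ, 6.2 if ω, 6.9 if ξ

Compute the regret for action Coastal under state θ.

Best payoff under θ is 7.4.
Regret = 7.4 − 6.2 = 1.2.

1.2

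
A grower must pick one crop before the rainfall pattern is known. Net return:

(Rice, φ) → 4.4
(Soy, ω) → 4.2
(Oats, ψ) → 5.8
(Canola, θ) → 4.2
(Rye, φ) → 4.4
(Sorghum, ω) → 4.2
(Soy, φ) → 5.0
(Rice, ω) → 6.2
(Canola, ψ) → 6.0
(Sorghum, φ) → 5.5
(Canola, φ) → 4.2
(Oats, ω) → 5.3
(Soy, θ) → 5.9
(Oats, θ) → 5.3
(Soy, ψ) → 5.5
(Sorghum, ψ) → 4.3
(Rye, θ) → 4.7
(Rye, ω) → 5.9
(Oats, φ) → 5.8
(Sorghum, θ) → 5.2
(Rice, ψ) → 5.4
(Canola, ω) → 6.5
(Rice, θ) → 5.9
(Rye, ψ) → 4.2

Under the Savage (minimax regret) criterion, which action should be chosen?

Column bests: θ=5.9, φ=5.8, ψ=6.0, ω=6.5.
Rye regrets: 1.2, 1.4, 1.8, 0.6 → max 1.8
Soy regrets: 0.0, 0.8, 0.5, 2.3 → max 2.3
Rice regrets: 0.0, 1.4, 0.6, 0.3 → max 1.4
Sorghum regrets: 0.7, 0.3, 1.7, 2.3 → max 2.3
Oats regrets: 0.6, 0.0, 0.2, 1.2 → max 1.2
Canola regrets: 1.7, 1.6, 0.0, 0.0 → max 1.7
Smallest max regret = 1.2 → Oats.

Oats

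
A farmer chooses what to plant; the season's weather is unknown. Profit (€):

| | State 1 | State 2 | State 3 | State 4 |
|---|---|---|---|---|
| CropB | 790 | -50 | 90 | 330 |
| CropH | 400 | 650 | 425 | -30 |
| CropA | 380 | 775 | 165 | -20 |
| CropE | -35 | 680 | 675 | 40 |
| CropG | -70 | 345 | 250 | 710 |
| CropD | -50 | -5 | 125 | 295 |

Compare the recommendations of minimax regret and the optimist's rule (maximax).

minimax regret → CropA; maximax → CropB (disagree)

Column bests: State 1=790, State 2=775, State 3=675, State 4=710.
CropB regrets: 0, 825, 585, 380 → max 825
CropH regrets: 390, 125, 250, 740 → max 740
CropA regrets: 410, 0, 510, 730 → max 730
CropE regrets: 825, 95, 0, 670 → max 825
CropG regrets: 860, 430, 425, 0 → max 860
CropD regrets: 840, 780, 550, 415 → max 840
Smallest max regret = 730 → CropA.
Row maxima: CropB=790, CropH=650, CropA=775, CropE=680, CropG=710, CropD=295
Best best-case = 790 → CropB.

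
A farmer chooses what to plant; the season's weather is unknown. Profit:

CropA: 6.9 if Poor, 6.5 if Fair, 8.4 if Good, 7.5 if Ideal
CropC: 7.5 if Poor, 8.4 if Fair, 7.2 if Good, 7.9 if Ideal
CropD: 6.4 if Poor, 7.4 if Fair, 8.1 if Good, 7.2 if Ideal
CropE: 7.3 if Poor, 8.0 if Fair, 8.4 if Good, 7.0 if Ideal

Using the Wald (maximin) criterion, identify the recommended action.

CropC

Row minima: CropA=6.5, CropC=7.2, CropD=6.4, CropE=7.0
Best worst-case = 7.2 → CropC.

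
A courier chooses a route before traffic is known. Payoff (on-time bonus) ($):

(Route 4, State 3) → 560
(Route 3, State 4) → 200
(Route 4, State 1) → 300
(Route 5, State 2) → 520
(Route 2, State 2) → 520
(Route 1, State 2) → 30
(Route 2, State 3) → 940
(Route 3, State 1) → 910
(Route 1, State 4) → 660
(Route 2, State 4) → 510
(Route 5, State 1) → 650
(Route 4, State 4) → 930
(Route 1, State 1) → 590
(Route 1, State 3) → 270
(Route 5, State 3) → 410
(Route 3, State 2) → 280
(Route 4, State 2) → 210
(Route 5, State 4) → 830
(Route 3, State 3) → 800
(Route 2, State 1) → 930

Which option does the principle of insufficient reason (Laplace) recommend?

Route 2

Row averages: Route 1=387.5, Route 2=725, Route 3=547.5, Route 4=500, Route 5=602.5
Highest average = 725 → Route 2.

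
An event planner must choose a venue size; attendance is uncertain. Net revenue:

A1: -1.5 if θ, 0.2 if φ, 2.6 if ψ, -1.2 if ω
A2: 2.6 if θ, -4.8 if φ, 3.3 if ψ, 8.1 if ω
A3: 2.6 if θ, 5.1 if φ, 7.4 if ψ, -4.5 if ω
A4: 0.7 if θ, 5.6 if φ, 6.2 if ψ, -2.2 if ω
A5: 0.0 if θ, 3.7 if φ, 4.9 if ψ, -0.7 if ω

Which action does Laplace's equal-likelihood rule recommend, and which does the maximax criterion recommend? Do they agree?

laplace → A3; maximax → A2 (disagree)

Row averages: A1=0.025, A2=2.3, A3=2.65, A4=2.575, A5=1.975
Highest average = 2.65 → A3.
Row maxima: A1=2.6, A2=8.1, A3=7.4, A4=6.2, A5=4.9
Best best-case = 8.1 → A2.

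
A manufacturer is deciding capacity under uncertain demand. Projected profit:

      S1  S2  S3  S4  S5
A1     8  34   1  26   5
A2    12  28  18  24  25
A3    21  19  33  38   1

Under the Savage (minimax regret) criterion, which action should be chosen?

Column bests: S1=21, S2=34, S3=33, S4=38, S5=25.
A1 regrets: 13, 0, 32, 12, 20 → max 32
A2 regrets: 9, 6, 15, 14, 0 → max 15
A3 regrets: 0, 15, 0, 0, 24 → max 24
Smallest max regret = 15 → A2.

A2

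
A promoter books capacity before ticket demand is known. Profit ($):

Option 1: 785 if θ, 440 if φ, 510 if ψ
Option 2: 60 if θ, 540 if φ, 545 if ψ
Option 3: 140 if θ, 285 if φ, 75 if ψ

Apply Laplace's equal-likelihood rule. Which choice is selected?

Option 1

Row averages: Option 1=1735/3, Option 2=1145/3, Option 3=500/3
Highest average = 1735/3 → Option 1.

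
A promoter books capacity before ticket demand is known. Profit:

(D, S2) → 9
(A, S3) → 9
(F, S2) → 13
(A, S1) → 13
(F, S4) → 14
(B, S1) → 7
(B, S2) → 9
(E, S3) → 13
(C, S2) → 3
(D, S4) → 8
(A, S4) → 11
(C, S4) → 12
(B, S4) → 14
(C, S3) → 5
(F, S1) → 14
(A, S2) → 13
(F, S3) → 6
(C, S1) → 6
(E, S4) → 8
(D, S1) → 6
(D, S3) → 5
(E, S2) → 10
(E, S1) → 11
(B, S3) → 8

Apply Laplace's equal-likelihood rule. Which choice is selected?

Row averages: A=11.5, B=9.5, C=6.5, D=7, E=10.5, F=11.75
Highest average = 11.75 → F.

F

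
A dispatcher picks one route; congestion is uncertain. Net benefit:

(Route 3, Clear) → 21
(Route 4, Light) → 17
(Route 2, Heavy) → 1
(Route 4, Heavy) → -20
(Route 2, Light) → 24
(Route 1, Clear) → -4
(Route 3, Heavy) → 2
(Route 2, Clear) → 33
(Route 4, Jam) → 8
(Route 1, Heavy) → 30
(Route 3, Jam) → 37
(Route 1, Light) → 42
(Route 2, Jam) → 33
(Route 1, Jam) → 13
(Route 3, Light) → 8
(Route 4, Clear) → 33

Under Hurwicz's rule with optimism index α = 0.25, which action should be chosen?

Route 1: 0.25·42 + 0.75·(-4) = 7.5
Route 2: 0.25·33 + 0.75·1 = 9
Route 3: 0.25·37 + 0.75·2 = 10.75
Route 4: 0.25·33 + 0.75·(-20) = -6.75
Highest Hurwicz score = 10.75 → Route 3.

Route 3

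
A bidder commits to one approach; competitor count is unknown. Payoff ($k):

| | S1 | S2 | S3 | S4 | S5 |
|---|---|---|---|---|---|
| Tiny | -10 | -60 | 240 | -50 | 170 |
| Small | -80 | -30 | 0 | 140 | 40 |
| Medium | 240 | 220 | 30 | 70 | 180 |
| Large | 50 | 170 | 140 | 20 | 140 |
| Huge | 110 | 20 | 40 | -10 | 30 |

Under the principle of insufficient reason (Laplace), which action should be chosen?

Row averages: Tiny=58, Small=14, Medium=148, Large=104, Huge=38
Highest average = 148 → Medium.

Medium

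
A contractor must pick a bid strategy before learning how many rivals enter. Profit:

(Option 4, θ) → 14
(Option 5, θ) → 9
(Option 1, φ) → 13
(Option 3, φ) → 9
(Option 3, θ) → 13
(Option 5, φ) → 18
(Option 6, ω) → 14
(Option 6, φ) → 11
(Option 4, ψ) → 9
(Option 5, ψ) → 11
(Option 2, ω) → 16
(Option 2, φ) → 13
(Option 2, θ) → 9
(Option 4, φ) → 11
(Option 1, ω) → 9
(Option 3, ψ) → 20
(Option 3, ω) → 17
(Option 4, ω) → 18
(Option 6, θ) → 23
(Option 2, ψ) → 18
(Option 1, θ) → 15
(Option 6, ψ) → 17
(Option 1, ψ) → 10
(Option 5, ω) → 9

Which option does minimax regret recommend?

Column bests: θ=23, φ=18, ψ=20, ω=18.
Option 1 regrets: 8, 5, 10, 9 → max 10
Option 2 regrets: 14, 5, 2, 2 → max 14
Option 3 regrets: 10, 9, 0, 1 → max 10
Option 4 regrets: 9, 7, 11, 0 → max 11
Option 5 regrets: 14, 0, 9, 9 → max 14
Option 6 regrets: 0, 7, 3, 4 → max 7
Smallest max regret = 7 → Option 6.

Option 6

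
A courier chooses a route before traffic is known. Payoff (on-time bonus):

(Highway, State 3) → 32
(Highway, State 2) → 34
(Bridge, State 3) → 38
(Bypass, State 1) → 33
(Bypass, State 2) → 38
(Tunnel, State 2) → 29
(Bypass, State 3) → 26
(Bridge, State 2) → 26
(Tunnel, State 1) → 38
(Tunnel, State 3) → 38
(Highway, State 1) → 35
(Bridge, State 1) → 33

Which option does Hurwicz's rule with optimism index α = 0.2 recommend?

Bypass: 0.2·38 + 0.8·26 = 28.4
Highway: 0.2·35 + 0.8·32 = 32.6
Bridge: 0.2·38 + 0.8·26 = 28.4
Tunnel: 0.2·38 + 0.8·29 = 30.8
Highest Hurwicz score = 32.6 → Highway.

Highway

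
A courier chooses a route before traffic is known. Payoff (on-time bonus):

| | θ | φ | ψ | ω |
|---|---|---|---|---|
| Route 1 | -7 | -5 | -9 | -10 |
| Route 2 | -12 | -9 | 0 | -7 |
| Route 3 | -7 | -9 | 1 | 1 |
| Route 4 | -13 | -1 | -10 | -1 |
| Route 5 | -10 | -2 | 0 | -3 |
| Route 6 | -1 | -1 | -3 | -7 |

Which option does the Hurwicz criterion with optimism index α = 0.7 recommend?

Route 3

Route 1: 0.7·(-5) + 0.3·(-10) = -6.5
Route 2: 0.7·0 + 0.3·(-12) = -3.6
Route 3: 0.7·1 + 0.3·(-9) = -2
Route 4: 0.7·(-1) + 0.3·(-13) = -4.6
Route 5: 0.7·0 + 0.3·(-10) = -3
Route 6: 0.7·(-1) + 0.3·(-7) = -2.8
Highest Hurwicz score = -2 → Route 3.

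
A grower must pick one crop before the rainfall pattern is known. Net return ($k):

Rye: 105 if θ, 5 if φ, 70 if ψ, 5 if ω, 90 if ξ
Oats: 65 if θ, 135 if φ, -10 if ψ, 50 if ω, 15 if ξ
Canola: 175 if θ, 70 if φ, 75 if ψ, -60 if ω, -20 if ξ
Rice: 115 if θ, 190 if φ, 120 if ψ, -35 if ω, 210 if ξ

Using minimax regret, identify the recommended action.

Rice

Column bests: θ=175, φ=190, ψ=120, ω=50, ξ=210.
Rye regrets: 70, 185, 50, 45, 120 → max 185
Oats regrets: 110, 55, 130, 0, 195 → max 195
Canola regrets: 0, 120, 45, 110, 230 → max 230
Rice regrets: 60, 0, 0, 85, 0 → max 85
Smallest max regret = 85 → Rice.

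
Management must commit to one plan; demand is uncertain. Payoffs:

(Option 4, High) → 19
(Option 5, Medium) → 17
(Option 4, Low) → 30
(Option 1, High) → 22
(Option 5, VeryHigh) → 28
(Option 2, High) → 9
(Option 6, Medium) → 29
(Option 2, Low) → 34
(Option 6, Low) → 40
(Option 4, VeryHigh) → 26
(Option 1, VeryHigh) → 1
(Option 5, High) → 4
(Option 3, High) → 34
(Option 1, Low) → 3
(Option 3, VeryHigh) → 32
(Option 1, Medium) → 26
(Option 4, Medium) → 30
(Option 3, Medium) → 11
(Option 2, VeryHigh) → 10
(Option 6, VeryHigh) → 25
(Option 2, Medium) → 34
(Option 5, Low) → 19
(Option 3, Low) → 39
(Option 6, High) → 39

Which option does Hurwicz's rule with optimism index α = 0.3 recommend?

Option 1: 0.3·26 + 0.7·1 = 8.5
Option 2: 0.3·34 + 0.7·9 = 16.5
Option 3: 0.3·39 + 0.7·11 = 19.4
Option 4: 0.3·30 + 0.7·19 = 22.3
Option 5: 0.3·28 + 0.7·4 = 11.2
Option 6: 0.3·40 + 0.7·25 = 29.5
Highest Hurwicz score = 29.5 → Option 6.

Option 6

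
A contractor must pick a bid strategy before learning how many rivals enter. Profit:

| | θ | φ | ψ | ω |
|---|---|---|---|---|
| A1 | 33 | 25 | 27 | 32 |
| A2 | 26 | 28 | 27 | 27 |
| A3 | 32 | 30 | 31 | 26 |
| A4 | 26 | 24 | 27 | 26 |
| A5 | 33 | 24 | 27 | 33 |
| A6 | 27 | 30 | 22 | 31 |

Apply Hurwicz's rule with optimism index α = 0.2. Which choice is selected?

A1: 0.2·33 + 0.8·25 = 26.6
A2: 0.2·28 + 0.8·26 = 26.4
A3: 0.2·32 + 0.8·26 = 27.2
A4: 0.2·27 + 0.8·24 = 24.6
A5: 0.2·33 + 0.8·24 = 25.8
A6: 0.2·31 + 0.8·22 = 23.8
Highest Hurwicz score = 27.2 → A3.

A3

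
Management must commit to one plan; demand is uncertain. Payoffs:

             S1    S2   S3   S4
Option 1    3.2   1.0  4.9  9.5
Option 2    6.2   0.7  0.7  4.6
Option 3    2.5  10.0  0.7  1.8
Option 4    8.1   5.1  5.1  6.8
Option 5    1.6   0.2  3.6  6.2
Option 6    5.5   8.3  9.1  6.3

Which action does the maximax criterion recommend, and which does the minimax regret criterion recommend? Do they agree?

Row maxima: Option 1=9.5, Option 2=6.2, Option 3=10.0, Option 4=8.1, Option 5=6.2, Option 6=9.1
Best best-case = 10.0 → Option 3.
Column bests: S1=8.1, S2=10.0, S3=9.1, S4=9.5.
Option 1 regrets: 4.9, 9.0, 4.2, 0.0 → max 9.0
Option 2 regrets: 1.9, 9.3, 8.4, 4.9 → max 9.3
Option 3 regrets: 5.6, 0.0, 8.4, 7.7 → max 8.4
Option 4 regrets: 0.0, 4.9, 4.0, 2.7 → max 4.9
Option 5 regrets: 6.5, 9.8, 5.5, 3.3 → max 9.8
Option 6 regrets: 2.6, 1.7, 0.0, 3.2 → max 3.2
Smallest max regret = 3.2 → Option 6.

maximax → Option 3; minimax regret → Option 6 (disagree)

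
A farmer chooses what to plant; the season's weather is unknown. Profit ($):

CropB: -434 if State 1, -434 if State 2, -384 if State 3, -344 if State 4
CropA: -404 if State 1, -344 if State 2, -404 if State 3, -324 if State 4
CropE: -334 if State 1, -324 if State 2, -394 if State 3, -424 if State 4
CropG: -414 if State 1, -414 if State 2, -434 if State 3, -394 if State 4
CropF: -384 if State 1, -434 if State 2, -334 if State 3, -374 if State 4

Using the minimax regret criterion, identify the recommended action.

Column bests: State 1=-334, State 2=-324, State 3=-334, State 4=-324.
CropB regrets: 100, 110, 50, 20 → max 110
CropA regrets: 70, 20, 70, 0 → max 70
CropE regrets: 0, 0, 60, 100 → max 100
CropG regrets: 80, 90, 100, 70 → max 100
CropF regrets: 50, 110, 0, 50 → max 110
Smallest max regret = 70 → CropA.

CropA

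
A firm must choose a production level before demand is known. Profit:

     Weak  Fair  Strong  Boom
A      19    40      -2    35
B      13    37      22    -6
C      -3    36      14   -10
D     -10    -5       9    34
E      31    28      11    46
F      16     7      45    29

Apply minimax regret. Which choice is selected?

F

Column bests: Weak=31, Fair=40, Strong=45, Boom=46.
A regrets: 12, 0, 47, 11 → max 47
B regrets: 18, 3, 23, 52 → max 52
C regrets: 34, 4, 31, 56 → max 56
D regrets: 41, 45, 36, 12 → max 45
E regrets: 0, 12, 34, 0 → max 34
F regrets: 15, 33, 0, 17 → max 33
Smallest max regret = 33 → F.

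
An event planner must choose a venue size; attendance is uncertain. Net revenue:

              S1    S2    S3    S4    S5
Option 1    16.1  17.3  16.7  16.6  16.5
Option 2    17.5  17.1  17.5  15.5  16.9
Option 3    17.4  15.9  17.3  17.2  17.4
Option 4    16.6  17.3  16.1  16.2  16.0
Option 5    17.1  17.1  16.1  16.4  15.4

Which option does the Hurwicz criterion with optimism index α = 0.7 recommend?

Option 3

Option 1: 0.7·17.3 + 0.3·16.1 = 16.94
Option 2: 0.7·17.5 + 0.3·15.5 = 16.9
Option 3: 0.7·17.4 + 0.3·15.9 = 16.95
Option 4: 0.7·17.3 + 0.3·16.0 = 16.91
Option 5: 0.7·17.1 + 0.3·15.4 = 16.59
Highest Hurwicz score = 16.95 → Option 3.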